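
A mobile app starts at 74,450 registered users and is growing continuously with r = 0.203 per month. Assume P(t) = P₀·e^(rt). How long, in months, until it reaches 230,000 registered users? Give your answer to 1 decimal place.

230000 = 74450 · e^(0.203·t)
t = ln(230000/74450) / 0.203 = ln(3.08932) / 0.203 = 1.12795 / 0.203

t ≈ 5.6 months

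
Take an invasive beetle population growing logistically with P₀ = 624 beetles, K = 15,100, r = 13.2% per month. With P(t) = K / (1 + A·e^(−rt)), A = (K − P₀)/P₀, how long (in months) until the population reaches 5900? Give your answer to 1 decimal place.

A = (15100 − 624)/624 = 23.19872
5900 = 15100/(1 + 23.19872·e^(−0.132t)) → 1 + 23.19872·e^(−0.132t) = 2.55932
e^(−0.132t) = 0.067216 → t = ln(14.87744)/0.132 = 2.69985/0.132

t ≈ 20.5 months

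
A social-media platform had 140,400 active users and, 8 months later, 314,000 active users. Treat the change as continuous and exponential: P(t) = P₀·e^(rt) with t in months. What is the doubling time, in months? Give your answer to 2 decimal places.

doubling time ≈ 6.89 months

r = ln(314000/140400) / 8 = ln(2.23647) / 8 ≈ 0.100612 per month
doubling time = ln 2 / |r| = 0.69315 / 0.100612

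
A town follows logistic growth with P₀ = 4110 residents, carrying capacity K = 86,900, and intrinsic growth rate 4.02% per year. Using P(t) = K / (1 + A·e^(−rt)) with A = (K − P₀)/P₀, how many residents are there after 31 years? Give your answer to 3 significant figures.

A = (86900 − 4110)/4110 = 20.14355
P(31) = 86900 / (1 + 20.14355·e^(−0.0402·31)) = 86900 / (1 + 20.14355·0.287596)
= 86900 / 6.7932 ≈ 12792.21

≈ 12,800 residents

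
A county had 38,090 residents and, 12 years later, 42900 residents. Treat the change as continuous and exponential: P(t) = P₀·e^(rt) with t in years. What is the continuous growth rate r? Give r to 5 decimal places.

r ≈ 0.00991 per year

42900 = 38090 · e^(r·12)
e^(12r) = 42900/38090 = 1.12628
r = ln(1.12628) / 12 = 0.11892 / 12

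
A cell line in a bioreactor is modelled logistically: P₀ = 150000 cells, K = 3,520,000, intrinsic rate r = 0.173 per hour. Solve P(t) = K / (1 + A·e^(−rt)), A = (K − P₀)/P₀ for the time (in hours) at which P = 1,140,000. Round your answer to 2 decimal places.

A = (3520000 − 150000)/150000 = 22.46667
1140000 = 3520000/(1 + 22.46667·e^(−0.173t)) → 1 + 22.46667·e^(−0.173t) = 3.08772
e^(−0.173t) = 0.092925 → t = ln(10.76134)/0.173 = 2.37596/0.173

t ≈ 13.73 hours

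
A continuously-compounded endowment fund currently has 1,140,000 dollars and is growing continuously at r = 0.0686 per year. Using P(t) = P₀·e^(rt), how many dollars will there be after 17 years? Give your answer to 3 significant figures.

≈ 3,660,000 dollars

P(17) = 1140000 · e^(0.0686·17) = 1140000 · e^(1.1662)
= 1140000 · 3.20977 ≈ 3659140.42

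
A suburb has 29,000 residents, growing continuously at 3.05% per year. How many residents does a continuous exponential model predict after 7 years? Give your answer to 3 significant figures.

≈ 35,900 residents

P(7) = 29000 · e^(0.0305·7) = 29000 · e^(0.2135)
= 29000 · 1.238 ≈ 35902.1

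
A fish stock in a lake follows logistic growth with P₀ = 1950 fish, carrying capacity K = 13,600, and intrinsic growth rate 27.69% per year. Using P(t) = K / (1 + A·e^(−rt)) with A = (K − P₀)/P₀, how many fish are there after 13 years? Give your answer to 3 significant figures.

A = (13600 − 1950)/1950 = 5.97436
P(13) = 13600 / (1 + 5.97436·e^(−0.2769·13)) = 13600 / (1 + 5.97436·0.027332)
= 13600 / 1.16329 ≈ 11690.97

≈ 11,700 fish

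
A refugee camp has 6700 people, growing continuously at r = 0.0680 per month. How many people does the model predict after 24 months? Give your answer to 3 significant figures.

≈ 34,300 people

P(24) = 6700 · e^(0.068·24) = 6700 · e^(1.632)
= 6700 · 5.11409 ≈ 34264.42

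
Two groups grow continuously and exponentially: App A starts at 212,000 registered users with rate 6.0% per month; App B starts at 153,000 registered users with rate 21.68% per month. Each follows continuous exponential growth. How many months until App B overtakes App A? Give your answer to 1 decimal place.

t ≈ 2.1 months

212000·e^(0.06t) = 153000·e^(0.2168t)
212000/153000 = e^((0.2168 − 0.06)t) → ln(1.38562) = 0.1568·t
t = 0.32615 / 0.1568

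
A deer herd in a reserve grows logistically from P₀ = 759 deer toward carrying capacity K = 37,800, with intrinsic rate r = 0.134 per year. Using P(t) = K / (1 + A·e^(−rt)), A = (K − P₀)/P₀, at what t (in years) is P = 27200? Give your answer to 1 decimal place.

t ≈ 36.0 years

A = (37800 − 759)/759 = 48.80237
27200 = 37800/(1 + 48.80237·e^(−0.134t)) → 1 + 48.80237·e^(−0.134t) = 1.38971
e^(−0.134t) = 0.007985 → t = ln(125.22873)/0.134 = 4.83014/0.134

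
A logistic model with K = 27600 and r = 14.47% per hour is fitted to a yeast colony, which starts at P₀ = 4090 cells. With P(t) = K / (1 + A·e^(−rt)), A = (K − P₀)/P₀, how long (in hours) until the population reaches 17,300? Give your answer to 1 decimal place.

A = (27600 − 4090)/4090 = 5.74817
17300 = 27600/(1 + 5.74817·e^(−0.1447t)) → 1 + 5.74817·e^(−0.1447t) = 1.59538
e^(−0.1447t) = 0.103577 → t = ln(9.65469)/0.1447 = 2.26744/0.1447

t ≈ 15.7 hours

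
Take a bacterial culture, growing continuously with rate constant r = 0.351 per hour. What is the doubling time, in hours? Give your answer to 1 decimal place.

doubling time ≈ 2.0 hours

doubling time = ln(2) / |r| = 0.69315 / 0.351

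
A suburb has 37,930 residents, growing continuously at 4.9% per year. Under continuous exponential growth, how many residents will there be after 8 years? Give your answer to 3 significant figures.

P(8) = 37930 · e^(0.049·8) = 37930 · e^(0.392)
= 37930 · 1.47994 ≈ 56134.04

≈ 56,100 residents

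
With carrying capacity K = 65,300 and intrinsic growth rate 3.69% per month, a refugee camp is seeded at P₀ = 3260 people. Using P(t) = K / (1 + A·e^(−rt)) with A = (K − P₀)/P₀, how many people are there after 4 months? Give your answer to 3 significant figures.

≈ 3,750 people

A = (65300 − 3260)/3260 = 19.03067
P(4) = 65300 / (1 + 19.03067·e^(−0.0369·4)) = 65300 / (1 + 19.03067·0.862776)
= 65300 / 17.41921 ≈ 3748.73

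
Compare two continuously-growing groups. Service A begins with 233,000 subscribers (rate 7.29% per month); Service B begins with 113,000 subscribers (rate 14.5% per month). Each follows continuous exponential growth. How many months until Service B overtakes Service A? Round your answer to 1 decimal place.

233000·e^(0.0729t) = 113000·e^(0.145t)
233000/113000 = e^((0.145 − 0.0729)t) → ln(2.06195) = 0.0721·t
t = 0.72365 / 0.0721

t ≈ 10.0 months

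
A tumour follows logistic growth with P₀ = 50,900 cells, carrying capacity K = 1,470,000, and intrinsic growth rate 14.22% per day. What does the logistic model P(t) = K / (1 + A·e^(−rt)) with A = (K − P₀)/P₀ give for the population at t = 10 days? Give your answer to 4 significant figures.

A = (1470000 − 50900)/50900 = 27.88016
P(10) = 1470000 / (1 + 27.88016·e^(−0.1422·10)) = 1470000 / (1 + 27.88016·0.241231)
= 1470000 / 7.72556 ≈ 190277.46

≈ 190,300 cells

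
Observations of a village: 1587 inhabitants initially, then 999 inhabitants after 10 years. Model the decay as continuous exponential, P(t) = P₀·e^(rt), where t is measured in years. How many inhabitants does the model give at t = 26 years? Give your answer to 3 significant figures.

r = ln(999/1587) / 10 ≈ -0.046285 per year
P(26) = 1587 · e^(-0.046285·26) = 1587 · 0.30017 ≈ 476.37

≈ 476 inhabitants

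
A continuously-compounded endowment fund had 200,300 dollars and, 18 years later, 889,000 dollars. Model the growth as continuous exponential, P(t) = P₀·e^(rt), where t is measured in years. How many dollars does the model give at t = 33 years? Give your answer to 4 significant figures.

≈ 3,078,000 dollars

r = ln(889000/200300) / 18 ≈ 0.082793 per year
P(33) = 200300 · e^(0.082793·33) = 200300 · 15.36638 ≈ 3077885.34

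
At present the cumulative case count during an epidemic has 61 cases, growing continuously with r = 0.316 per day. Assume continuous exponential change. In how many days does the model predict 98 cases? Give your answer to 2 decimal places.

t ≈ 1.50 days

98 = 61 · e^(0.316·t)
t = ln(98/61) / 0.316 = ln(1.60656) / 0.316 = 0.47409 / 0.316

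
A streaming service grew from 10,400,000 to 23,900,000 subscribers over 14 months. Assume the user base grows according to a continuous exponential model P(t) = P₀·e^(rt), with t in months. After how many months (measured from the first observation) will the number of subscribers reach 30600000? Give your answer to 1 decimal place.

t ≈ 18.2 months

r = ln(23900000/10400000) / 14 ≈ 0.059434 per month
t = ln(30600000/10400000) / r = 1.07919 / 0.059434 ≈ 18.158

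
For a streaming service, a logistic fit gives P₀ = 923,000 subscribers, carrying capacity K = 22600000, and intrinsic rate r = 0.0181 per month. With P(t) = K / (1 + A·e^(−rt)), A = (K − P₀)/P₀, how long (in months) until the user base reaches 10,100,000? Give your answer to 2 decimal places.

t ≈ 162.61 months

A = (22600000 − 923000)/923000 = 23.48537
10100000 = 22600000/(1 + 23.48537·e^(−0.0181t)) → 1 + 23.48537·e^(−0.0181t) = 2.23762
e^(−0.0181t) = 0.052698 → t = ln(18.97618)/0.0181 = 2.94318/0.0181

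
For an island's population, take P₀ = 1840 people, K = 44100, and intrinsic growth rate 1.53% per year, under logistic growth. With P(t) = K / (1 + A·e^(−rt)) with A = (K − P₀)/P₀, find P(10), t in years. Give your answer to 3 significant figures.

A = (44100 − 1840)/1840 = 22.96739
P(10) = 44100 / (1 + 22.96739·e^(−0.0153·10)) = 44100 / (1 + 22.96739·0.85813)
= 44100 / 20.709 ≈ 2129.51

≈ 2,130 people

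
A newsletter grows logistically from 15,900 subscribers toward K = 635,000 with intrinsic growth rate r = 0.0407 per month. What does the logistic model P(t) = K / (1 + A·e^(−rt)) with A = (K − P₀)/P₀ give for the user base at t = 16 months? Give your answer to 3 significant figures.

A = (635000 − 15900)/15900 = 38.93711
P(16) = 635000 / (1 + 38.93711·e^(−0.0407·16)) = 635000 / (1 + 38.93711·0.52142)
= 635000 / 21.30257 ≈ 29808.6

≈ 29,800 subscribers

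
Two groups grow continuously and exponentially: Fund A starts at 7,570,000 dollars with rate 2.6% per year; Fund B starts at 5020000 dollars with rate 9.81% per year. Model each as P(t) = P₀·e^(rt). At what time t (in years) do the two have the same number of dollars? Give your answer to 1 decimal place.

t ≈ 5.7 years

7570000·e^(0.026t) = 5020000·e^(0.0981t)
7570000/5020000 = e^((0.0981 − 0.026)t) → ln(1.50797) = 0.0721·t
t = 0.41076 / 0.0721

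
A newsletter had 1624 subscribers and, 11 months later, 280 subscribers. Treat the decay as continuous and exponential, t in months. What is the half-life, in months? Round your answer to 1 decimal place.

half-life ≈ 4.3 months

r = ln(280/1624) / 11 = ln(0.17241) / 11 ≈ -0.159805 per month
half-life = ln 2 / |r| = 0.69315 / 0.159805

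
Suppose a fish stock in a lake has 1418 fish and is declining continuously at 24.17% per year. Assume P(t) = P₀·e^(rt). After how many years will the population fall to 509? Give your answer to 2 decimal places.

t ≈ 4.24 years

509 = 1418 · e^(-0.2417·t)
t = ln(509/1418) / -0.2417 = ln(0.35896) / -0.2417 = -1.02455 / -0.2417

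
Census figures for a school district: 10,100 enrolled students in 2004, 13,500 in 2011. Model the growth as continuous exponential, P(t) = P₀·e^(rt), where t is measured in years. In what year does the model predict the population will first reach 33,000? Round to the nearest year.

r = ln(13500/10100) / 7 = 0.29015/7 ≈ 0.041451 per year
t = ln(33000/10100) / r = 1.18397/0.041451 ≈ 28.56 years after 2004

year 2033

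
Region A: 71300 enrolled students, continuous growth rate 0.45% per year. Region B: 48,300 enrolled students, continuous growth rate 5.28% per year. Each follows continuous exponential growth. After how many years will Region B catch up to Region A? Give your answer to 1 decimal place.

t ≈ 8.1 years

71300·e^(0.0045t) = 48300·e^(0.0528t)
71300/48300 = e^((0.0528 − 0.0045)t) → ln(1.47619) = 0.0483·t
t = 0.38946 / 0.0483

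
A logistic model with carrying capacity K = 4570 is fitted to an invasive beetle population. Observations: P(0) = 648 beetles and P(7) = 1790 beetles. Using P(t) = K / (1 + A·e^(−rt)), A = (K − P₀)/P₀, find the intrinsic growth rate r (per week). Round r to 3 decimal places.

A = (4570 − 648)/648 = 6.05247
1790 = 4570/(1 + 6.05247·e^(−r·7)) → e^(−7r) = (2.55307 − 1)/6.05247 = 0.256601
r = −ln(0.256601)/7 = 1.36023/7

r ≈ 0.194 per week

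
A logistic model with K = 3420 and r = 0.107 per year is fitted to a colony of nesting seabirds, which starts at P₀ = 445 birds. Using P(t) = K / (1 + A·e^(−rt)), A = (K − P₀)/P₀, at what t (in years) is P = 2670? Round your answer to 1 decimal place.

t ≈ 29.6 years

A = (3420 − 445)/445 = 6.68539
2670 = 3420/(1 + 6.68539·e^(−0.107t)) → 1 + 6.68539·e^(−0.107t) = 1.2809
e^(−0.107t) = 0.042017 → t = ln(23.8)/0.107 = 3.16969/0.107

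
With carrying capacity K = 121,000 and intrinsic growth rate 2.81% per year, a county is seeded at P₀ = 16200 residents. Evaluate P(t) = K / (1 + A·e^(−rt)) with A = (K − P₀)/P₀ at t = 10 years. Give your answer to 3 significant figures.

A = (121000 − 16200)/16200 = 6.46914
P(10) = 121000 / (1 + 6.46914·e^(−0.0281·10)) = 121000 / (1 + 6.46914·0.755028)
= 121000 / 5.88438 ≈ 20562.91

≈ 20,600 residents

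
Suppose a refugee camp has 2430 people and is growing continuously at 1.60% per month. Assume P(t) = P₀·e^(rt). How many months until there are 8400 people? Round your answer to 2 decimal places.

8400 = 2430 · e^(0.016·t)
t = ln(8400/2430) / 0.016 = ln(3.45679) / 0.016 = 1.24034 / 0.016

t ≈ 77.52 months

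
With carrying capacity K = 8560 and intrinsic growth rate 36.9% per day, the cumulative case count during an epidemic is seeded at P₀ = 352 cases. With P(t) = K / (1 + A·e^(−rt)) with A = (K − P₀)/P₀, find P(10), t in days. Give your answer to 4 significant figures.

A = (8560 − 352)/352 = 23.31818
P(10) = 8560 / (1 + 23.31818·e^(−0.369·10)) = 8560 / (1 + 23.31818·0.024972)
= 8560 / 1.5823 ≈ 5409.84

≈ 5,410 cases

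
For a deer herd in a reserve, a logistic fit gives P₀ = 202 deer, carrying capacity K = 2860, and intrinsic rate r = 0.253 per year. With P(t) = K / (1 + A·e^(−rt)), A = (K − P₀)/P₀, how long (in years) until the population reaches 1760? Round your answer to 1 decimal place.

t ≈ 12.0 years

A = (2860 − 202)/202 = 13.15842
1760 = 2860/(1 + 13.15842·e^(−0.253t)) → 1 + 13.15842·e^(−0.253t) = 1.625
e^(−0.253t) = 0.047498 → t = ln(21.05347)/0.253 = 3.04707/0.253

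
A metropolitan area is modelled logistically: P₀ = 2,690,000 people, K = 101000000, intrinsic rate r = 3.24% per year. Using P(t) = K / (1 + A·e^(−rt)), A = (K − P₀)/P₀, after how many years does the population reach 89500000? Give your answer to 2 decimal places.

A = (101000000 − 2690000)/2690000 = 36.54647
89500000 = 101000000/(1 + 36.54647·e^(−0.0324t)) → 1 + 36.54647·e^(−0.0324t) = 1.12849
e^(−0.0324t) = 0.003516 → t = ln(284.42686)/0.0324 = 5.65048/0.0324

t ≈ 174.40 years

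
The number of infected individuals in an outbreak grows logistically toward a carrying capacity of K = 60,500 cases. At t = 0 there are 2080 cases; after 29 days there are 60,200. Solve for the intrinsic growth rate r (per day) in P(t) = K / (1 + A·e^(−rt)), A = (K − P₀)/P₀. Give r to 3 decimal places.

r ≈ 0.298 per day

A = (60500 − 2080)/2080 = 28.08654
60200 = 60500/(1 + 28.08654·e^(−r·29)) → e^(−29r) = (1.00498 − 1)/28.08654 = 0.000177
r = −ln(0.000177)/29 = 8.63694/29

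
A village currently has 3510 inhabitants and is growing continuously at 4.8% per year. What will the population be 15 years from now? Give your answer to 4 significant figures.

≈ 7,211 inhabitants

P(15) = 3510 · e^(0.048·15) = 3510 · e^(0.72)
= 3510 · 2.05443 ≈ 7211.06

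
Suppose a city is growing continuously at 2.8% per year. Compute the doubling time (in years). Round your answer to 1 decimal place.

doubling time = ln(2) / |r| = 0.69315 / 0.028

doubling time ≈ 24.8 years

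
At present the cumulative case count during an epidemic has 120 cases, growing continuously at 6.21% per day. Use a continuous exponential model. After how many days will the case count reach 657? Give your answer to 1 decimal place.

657 = 120 · e^(0.0621·t)
t = ln(657/120) / 0.0621 = ln(5.475) / 0.0621 = 1.70019 / 0.0621

t ≈ 27.4 days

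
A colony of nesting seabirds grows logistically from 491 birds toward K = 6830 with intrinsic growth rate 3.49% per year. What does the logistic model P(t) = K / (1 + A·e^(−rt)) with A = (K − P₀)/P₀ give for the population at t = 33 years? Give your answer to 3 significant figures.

≈ 1,340 birds

A = (6830 − 491)/491 = 12.91039
P(33) = 6830 / (1 + 12.91039·e^(−0.0349·33)) = 6830 / (1 + 12.91039·0.316099)
= 6830 / 5.08096 ≈ 1344.23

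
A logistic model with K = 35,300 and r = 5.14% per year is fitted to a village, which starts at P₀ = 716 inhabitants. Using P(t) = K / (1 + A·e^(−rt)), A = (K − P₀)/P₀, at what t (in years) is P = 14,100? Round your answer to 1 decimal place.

A = (35300 − 716)/716 = 48.30168
14100 = 35300/(1 + 48.30168·e^(−0.0514t)) → 1 + 48.30168·e^(−0.0514t) = 2.50355
e^(−0.0514t) = 0.031128 → t = ln(32.12517)/0.0514 = 3.46964/0.0514

t ≈ 67.5 years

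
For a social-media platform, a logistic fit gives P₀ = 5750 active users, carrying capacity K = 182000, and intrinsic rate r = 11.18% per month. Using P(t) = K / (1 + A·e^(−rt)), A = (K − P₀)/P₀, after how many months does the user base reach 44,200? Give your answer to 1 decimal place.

t ≈ 20.4 months

A = (182000 − 5750)/5750 = 30.65217
44200 = 182000/(1 + 30.65217·e^(−0.1118t)) → 1 + 30.65217·e^(−0.1118t) = 4.11765
e^(−0.1118t) = 0.10171 → t = ln(9.83183)/0.1118 = 2.28563/0.1118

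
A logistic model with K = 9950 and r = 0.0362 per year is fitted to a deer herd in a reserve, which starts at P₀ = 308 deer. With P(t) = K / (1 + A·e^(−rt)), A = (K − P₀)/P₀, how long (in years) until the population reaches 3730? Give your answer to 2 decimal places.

t ≈ 81.01 years

A = (9950 − 308)/308 = 31.30519
3730 = 9950/(1 + 31.30519·e^(−0.0362t)) → 1 + 31.30519·e^(−0.0362t) = 2.66756
e^(−0.0362t) = 0.053268 → t = ln(18.77305)/0.0362 = 2.93242/0.0362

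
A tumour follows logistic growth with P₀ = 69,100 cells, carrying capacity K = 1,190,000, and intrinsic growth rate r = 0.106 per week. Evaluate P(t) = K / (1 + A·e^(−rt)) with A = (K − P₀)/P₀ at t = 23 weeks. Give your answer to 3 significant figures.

≈ 492,000 cells

A = (1190000 − 69100)/69100 = 16.22142
P(23) = 1190000 / (1 + 16.22142·e^(−0.106·23)) = 1190000 / (1 + 16.22142·0.087335)
= 1190000 / 2.4167 ≈ 492406.35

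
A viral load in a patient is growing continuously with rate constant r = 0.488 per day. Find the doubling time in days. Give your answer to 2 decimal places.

doubling time = ln(2) / |r| = 0.69315 / 0.488

doubling time ≈ 1.42 days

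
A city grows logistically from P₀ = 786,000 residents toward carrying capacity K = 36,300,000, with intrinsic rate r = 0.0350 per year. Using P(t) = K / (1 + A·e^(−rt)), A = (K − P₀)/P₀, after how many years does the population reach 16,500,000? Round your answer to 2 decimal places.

t ≈ 103.67 years

A = (36300000 − 786000)/786000 = 45.18321
16500000 = 36300000/(1 + 45.18321·e^(−0.035t)) → 1 + 45.18321·e^(−0.035t) = 2.2
e^(−0.035t) = 0.026559 → t = ln(37.65267)/0.035 = 3.6284/0.035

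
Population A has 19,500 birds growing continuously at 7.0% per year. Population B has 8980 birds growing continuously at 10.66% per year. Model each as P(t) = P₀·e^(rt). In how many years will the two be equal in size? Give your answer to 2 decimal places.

19500·e^(0.07t) = 8980·e^(0.1066t)
19500/8980 = e^((0.1066 − 0.07)t) → ln(2.17149) = 0.0366·t
t = 0.77541 / 0.0366

t ≈ 21.19 years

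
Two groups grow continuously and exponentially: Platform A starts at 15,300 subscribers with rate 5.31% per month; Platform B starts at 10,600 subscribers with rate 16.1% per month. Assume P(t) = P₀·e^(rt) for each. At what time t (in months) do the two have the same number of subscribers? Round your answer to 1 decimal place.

15300·e^(0.0531t) = 10600·e^(0.161t)
15300/10600 = e^((0.161 − 0.0531)t) → ln(1.4434) = 0.1079·t
t = 0.367 / 0.1079

t ≈ 3.4 months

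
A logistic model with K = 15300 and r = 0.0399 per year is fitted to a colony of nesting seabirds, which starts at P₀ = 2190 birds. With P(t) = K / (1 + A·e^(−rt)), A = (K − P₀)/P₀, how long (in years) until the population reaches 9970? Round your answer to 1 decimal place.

t ≈ 60.5 years

A = (15300 − 2190)/2190 = 5.9863
9970 = 15300/(1 + 5.9863·e^(−0.0399t)) → 1 + 5.9863·e^(−0.0399t) = 1.5346
e^(−0.0399t) = 0.089305 → t = ln(11.19764)/0.0399 = 2.4157/0.0399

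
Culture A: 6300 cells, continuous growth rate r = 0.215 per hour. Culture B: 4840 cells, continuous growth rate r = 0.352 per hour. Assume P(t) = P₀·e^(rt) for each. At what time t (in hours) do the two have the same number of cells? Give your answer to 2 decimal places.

6300·e^(0.215t) = 4840·e^(0.352t)
6300/4840 = e^((0.352 − 0.215)t) → ln(1.30165) = 0.137·t
t = 0.26363 / 0.137

t ≈ 1.92 hours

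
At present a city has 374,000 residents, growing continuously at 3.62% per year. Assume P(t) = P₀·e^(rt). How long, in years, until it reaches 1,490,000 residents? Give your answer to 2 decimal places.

1490000 = 374000 · e^(0.0362·t)
t = ln(1490000/374000) / 0.0362 = ln(3.98396) / 0.0362 = 1.38228 / 0.0362

t ≈ 38.18 years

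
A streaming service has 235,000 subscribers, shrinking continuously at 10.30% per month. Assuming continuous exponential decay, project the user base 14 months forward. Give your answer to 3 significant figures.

≈ 55,600 subscribers

P(14) = 235000 · e^(-0.103·14) = 235000 · e^(-1.442)
= 235000 · 0.23645 ≈ 55566.78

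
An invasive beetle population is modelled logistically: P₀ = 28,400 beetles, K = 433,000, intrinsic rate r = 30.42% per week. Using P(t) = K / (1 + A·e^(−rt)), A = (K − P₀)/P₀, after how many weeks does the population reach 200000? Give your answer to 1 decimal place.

A = (433000 − 28400)/28400 = 14.24648
200000 = 433000/(1 + 14.24648·e^(−0.3042t)) → 1 + 14.24648·e^(−0.3042t) = 2.165
e^(−0.3042t) = 0.081775 → t = ln(12.22874)/0.3042 = 2.50379/0.3042

t ≈ 8.2 weeks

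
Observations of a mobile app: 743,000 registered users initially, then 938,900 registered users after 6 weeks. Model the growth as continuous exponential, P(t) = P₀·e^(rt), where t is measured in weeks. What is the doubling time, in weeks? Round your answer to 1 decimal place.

r = ln(938900/743000) / 6 = ln(1.26366) / 6 ≈ 0.039002 per week
doubling time = ln 2 / |r| = 0.69315 / 0.039002

doubling time ≈ 17.8 weeks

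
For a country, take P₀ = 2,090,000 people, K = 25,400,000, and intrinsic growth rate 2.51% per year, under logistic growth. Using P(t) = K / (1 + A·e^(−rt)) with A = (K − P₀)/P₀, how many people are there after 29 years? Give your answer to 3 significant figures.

A = (25400000 − 2090000)/2090000 = 11.15311
P(29) = 25400000 / (1 + 11.15311·e^(−0.0251·29)) = 25400000 / (1 + 11.15311·0.482922)
= 25400000 / 6.38608 ≈ 3977399.04

≈ 3,980,000 people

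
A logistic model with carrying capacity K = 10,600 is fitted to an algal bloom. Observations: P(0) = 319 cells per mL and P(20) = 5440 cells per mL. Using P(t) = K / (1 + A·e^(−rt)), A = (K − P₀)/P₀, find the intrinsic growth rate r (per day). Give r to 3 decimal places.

A = (10600 − 319)/319 = 32.22884
5440 = 10600/(1 + 32.22884·e^(−r·20)) → e^(−20r) = (1.94853 − 1)/32.22884 = 0.029431
r = −ln(0.029431)/20 = 3.5257/20

r ≈ 0.176 per day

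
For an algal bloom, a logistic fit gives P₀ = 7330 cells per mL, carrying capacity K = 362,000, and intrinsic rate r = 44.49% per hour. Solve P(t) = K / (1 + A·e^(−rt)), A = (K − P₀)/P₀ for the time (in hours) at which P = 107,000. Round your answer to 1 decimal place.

t ≈ 6.8 hours

A = (362000 − 7330)/7330 = 48.38608
107000 = 362000/(1 + 48.38608·e^(−0.4449t)) → 1 + 48.38608·e^(−0.4449t) = 3.38318
e^(−0.4449t) = 0.049253 → t = ln(20.30318)/0.4449 = 3.01078/0.4449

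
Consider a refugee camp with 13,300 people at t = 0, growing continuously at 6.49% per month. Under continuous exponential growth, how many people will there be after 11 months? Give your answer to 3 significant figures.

P(11) = 13300 · e^(0.0649·11) = 13300 · e^(0.7139)
= 13300 · 2.04194 ≈ 27157.79

≈ 27,200 people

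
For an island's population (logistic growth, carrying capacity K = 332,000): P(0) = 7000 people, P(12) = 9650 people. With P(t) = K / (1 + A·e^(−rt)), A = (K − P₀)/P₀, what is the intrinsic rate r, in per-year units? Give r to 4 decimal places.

r ≈ 0.0274 per year

A = (332000 − 7000)/7000 = 46.42857
9650 = 332000/(1 + 46.42857·e^(−r·12)) → e^(−12r) = (34.40415 − 1)/46.42857 = 0.719474
r = −ln(0.719474)/12 = 0.32924/12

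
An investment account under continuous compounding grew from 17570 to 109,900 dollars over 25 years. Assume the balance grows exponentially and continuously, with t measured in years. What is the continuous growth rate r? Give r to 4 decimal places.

r ≈ 0.0733 per year

109900 = 17570 · e^(r·25)
e^(25r) = 109900/17570 = 6.25498
r = ln(6.25498) / 25 = 1.83338 / 25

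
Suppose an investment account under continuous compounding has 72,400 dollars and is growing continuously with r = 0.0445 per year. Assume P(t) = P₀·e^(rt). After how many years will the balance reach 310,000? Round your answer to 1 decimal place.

t ≈ 32.7 years

310000 = 72400 · e^(0.0445·t)
t = ln(310000/72400) / 0.0445 = ln(4.28177) / 0.0445 = 1.45437 / 0.0445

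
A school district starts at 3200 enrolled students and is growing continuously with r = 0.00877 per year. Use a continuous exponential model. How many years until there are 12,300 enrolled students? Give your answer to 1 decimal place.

t ≈ 153.5 years

12300 = 3200 · e^(0.00877·t)
t = ln(12300/3200) / 0.00877 = ln(3.84375) / 0.00877 = 1.34645 / 0.00877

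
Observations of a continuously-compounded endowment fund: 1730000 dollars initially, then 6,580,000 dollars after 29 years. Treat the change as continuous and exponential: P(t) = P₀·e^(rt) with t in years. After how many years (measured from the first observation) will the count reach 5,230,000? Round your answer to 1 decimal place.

r = ln(6580000/1730000) / 29 ≈ 0.046066 per year
t = ln(5230000/1730000) / r = 1.10629 / 0.046066 ≈ 24.015

t ≈ 24.0 years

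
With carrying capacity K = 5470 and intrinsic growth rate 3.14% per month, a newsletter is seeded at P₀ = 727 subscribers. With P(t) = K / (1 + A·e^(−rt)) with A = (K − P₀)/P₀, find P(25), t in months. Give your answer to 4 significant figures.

A = (5470 − 727)/727 = 6.52407
P(25) = 5470 / (1 + 6.52407·e^(−0.0314·25)) = 5470 / (1 + 6.52407·0.45612)
= 5470 / 3.97576 ≈ 1375.84

≈ 1,376 subscribers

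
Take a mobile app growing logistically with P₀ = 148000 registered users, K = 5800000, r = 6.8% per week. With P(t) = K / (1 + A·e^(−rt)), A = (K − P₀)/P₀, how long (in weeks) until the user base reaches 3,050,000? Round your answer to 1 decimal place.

t ≈ 55.1 weeks

A = (5800000 − 148000)/148000 = 38.18919
3050000 = 5800000/(1 + 38.18919·e^(−0.068t)) → 1 + 38.18919·e^(−0.068t) = 1.90164
e^(−0.068t) = 0.02361 → t = ln(42.35528)/0.068 = 3.74609/0.068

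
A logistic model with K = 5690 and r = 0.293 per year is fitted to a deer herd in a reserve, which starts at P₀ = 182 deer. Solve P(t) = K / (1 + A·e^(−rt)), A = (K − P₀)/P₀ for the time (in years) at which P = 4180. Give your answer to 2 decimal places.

A = (5690 − 182)/182 = 30.26374
4180 = 5690/(1 + 30.26374·e^(−0.293t)) → 1 + 30.26374·e^(−0.293t) = 1.36124
e^(−0.293t) = 0.011937 → t = ln(83.77644)/0.293 = 4.42815/0.293

t ≈ 15.11 years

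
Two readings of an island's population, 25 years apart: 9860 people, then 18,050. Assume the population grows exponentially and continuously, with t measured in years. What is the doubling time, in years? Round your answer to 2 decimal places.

r = ln(18050/9860) / 25 = ln(1.83063) / 25 ≈ 0.024186 per year
doubling time = ln 2 / |r| = 0.69315 / 0.024186

doubling time ≈ 28.66 years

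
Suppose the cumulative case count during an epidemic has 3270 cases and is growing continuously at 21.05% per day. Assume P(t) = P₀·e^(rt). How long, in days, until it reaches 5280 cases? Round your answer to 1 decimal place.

5280 = 3270 · e^(0.2105·t)
t = ln(5280/3270) / 0.2105 = ln(1.61468) / 0.2105 = 0.47914 / 0.2105

t ≈ 2.3 days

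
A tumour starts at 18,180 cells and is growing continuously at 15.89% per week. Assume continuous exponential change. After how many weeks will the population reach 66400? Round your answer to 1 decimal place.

66400 = 18180 · e^(0.1589·t)
t = ln(66400/18180) / 0.1589 = ln(3.65237) / 0.1589 = 1.29537 / 0.1589

t ≈ 8.2 weeks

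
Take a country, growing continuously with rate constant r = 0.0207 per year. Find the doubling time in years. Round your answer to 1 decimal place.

doubling time = ln(2) / |r| = 0.69315 / 0.0207

doubling time ≈ 33.5 years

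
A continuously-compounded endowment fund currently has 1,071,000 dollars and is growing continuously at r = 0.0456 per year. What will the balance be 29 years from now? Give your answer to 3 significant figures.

≈ 4,020,000 dollars

P(29) = 1071000 · e^(0.0456·29) = 1071000 · e^(1.3224)
= 1071000 · 3.75242 ≈ 4018837.94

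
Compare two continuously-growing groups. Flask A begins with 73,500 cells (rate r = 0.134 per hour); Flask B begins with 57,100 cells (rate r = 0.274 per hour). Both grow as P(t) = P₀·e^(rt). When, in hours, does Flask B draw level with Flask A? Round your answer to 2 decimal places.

73500·e^(0.134t) = 57100·e^(0.274t)
73500/57100 = e^((0.274 − 0.134)t) → ln(1.28722) = 0.14·t
t = 0.25248 / 0.14

t ≈ 1.80 hours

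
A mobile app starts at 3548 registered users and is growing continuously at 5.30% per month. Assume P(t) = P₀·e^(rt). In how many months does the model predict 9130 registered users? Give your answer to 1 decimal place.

9130 = 3548 · e^(0.053·t)
t = ln(9130/3548) / 0.053 = ln(2.57328) / 0.053 = 0.94518 / 0.053

t ≈ 17.8 months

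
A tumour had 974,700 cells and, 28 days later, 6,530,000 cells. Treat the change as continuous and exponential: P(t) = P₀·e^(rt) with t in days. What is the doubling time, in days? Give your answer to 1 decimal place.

doubling time ≈ 10.2 days

r = ln(6530000/974700) / 28 = ln(6.6995) / 28 ≈ 0.06793 per day
doubling time = ln 2 / |r| = 0.69315 / 0.06793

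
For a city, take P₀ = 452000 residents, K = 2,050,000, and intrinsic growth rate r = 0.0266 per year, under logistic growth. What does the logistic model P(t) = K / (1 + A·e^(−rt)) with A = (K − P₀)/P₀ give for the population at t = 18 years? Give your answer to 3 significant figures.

A = (2050000 − 452000)/452000 = 3.5354
P(18) = 2050000 / (1 + 3.5354·e^(−0.0266·18)) = 2050000 / (1 + 3.5354·0.619526)
= 2050000 / 3.19027 ≈ 642578.35

≈ 643,000 residents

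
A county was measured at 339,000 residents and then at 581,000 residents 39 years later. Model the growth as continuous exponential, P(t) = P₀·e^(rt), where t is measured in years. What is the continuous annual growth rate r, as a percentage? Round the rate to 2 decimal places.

r ≈ 1.38% per year

581000 = 339000 · e^(r·39)
e^(39r) = 581000/339000 = 1.71386
r = ln(1.71386) / 39 = 0.53875 / 39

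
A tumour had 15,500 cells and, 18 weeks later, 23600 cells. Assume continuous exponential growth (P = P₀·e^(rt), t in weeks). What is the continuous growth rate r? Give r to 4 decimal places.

23600 = 15500 · e^(r·18)
e^(18r) = 23600/15500 = 1.52258
r = ln(1.52258) / 18 = 0.42041 / 18

r ≈ 0.0234 per week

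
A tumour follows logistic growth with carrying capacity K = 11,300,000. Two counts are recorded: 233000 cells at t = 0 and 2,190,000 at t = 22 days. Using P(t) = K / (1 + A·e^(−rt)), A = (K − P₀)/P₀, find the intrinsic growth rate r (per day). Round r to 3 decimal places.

r ≈ 0.111 per day

A = (11300000 − 233000)/233000 = 47.49785
2190000 = 11300000/(1 + 47.49785·e^(−r·22)) → e^(−22r) = (5.15982 − 1)/47.49785 = 0.087579
r = −ln(0.087579)/22 = 2.43521/22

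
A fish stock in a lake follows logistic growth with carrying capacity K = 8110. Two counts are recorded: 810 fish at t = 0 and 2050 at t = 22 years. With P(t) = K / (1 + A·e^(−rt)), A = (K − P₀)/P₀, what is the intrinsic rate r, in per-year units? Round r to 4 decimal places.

r ≈ 0.0507 per year

A = (8110 − 810)/810 = 9.01235
2050 = 8110/(1 + 9.01235·e^(−r·22)) → e^(−22r) = (3.9561 − 1)/9.01235 = 0.328005
r = −ln(0.328005)/22 = 1.11473/22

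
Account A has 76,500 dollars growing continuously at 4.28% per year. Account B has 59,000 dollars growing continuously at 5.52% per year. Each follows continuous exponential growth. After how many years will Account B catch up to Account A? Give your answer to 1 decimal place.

t ≈ 20.9 years

76500·e^(0.0428t) = 59000·e^(0.0552t)
76500/59000 = e^((0.0552 − 0.0428)t) → ln(1.29661) = 0.0124·t
t = 0.25975 / 0.0124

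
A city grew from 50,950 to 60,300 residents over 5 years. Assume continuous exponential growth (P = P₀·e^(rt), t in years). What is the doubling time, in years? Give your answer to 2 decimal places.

r = ln(60300/50950) / 5 = ln(1.18351) / 5 ≈ 0.033697 per year
doubling time = ln 2 / |r| = 0.69315 / 0.033697

doubling time ≈ 20.57 years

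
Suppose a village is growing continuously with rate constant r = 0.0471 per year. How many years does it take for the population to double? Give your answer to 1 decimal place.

doubling time ≈ 14.7 years

doubling time = ln(2) / |r| = 0.69315 / 0.0471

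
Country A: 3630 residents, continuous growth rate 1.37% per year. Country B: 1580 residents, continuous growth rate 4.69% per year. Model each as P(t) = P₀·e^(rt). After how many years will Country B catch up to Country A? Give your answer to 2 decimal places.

3630·e^(0.0137t) = 1580·e^(0.0469t)
3630/1580 = e^((0.0469 − 0.0137)t) → ln(2.29747) = 0.0332·t
t = 0.83181 / 0.0332

t ≈ 25.05 years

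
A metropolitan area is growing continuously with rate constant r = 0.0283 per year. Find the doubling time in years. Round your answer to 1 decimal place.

doubling time = ln(2) / |r| = 0.69315 / 0.0283

doubling time ≈ 24.5 years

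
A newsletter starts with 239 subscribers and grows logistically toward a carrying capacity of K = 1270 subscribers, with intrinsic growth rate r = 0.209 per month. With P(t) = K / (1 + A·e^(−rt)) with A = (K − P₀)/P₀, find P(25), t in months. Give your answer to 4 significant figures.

≈ 1,241 subscribers

A = (1270 − 239)/239 = 4.31381
P(25) = 1270 / (1 + 4.31381·e^(−0.209·25)) = 1270 / (1 + 4.31381·0.00538)
= 1270 / 1.02321 ≈ 1241.19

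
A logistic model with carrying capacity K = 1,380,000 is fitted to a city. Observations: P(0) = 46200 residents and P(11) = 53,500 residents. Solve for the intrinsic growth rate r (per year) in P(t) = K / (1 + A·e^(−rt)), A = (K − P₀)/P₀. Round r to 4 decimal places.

r ≈ 0.0138 per year

A = (1380000 − 46200)/46200 = 28.87013
53500 = 1380000/(1 + 28.87013·e^(−r·11)) → e^(−11r) = (25.79439 − 1)/28.87013 = 0.858825
r = −ln(0.858825)/11 = 0.15219/11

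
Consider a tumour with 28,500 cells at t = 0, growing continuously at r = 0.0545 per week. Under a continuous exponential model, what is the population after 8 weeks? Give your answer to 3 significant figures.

P(8) = 28500 · e^(0.0545·8) = 28500 · e^(0.436)
= 28500 · 1.54651 ≈ 44075.5

≈ 44,100 cells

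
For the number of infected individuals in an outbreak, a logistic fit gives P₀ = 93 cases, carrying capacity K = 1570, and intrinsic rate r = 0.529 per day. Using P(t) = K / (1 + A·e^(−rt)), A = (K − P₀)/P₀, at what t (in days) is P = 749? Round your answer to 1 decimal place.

t ≈ 5.1 days

A = (1570 − 93)/93 = 15.88172
749 = 1570/(1 + 15.88172·e^(−0.529t)) → 1 + 15.88172·e^(−0.529t) = 2.09613
e^(−0.529t) = 0.069018 → t = ln(14.48893)/0.529 = 2.67338/0.529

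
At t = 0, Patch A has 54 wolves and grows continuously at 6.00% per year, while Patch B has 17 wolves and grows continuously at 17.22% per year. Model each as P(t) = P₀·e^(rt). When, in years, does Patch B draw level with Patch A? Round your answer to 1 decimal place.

54·e^(0.06t) = 17·e^(0.1722t)
54/17 = e^((0.1722 − 0.06)t) → ln(3.17647) = 0.1122·t
t = 1.15577 / 0.1122

t ≈ 10.3 years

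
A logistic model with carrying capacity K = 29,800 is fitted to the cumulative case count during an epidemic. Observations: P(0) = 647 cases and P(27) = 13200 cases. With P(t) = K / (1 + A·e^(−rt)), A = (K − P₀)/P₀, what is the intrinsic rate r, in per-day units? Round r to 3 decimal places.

A = (29800 − 647)/647 = 45.05873
13200 = 29800/(1 + 45.05873·e^(−r·27)) → e^(−27r) = (2.25758 − 1)/45.05873 = 0.02791
r = −ln(0.02791)/27 = 3.57878/27

r ≈ 0.133 per day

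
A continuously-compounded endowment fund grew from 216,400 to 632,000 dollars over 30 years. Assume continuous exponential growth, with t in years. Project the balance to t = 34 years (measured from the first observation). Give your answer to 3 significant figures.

≈ 729,000 dollars

r = ln(632000/216400) / 30 ≈ 0.035725 per year
P(34) = 216400 · e^(0.035725·34) = 216400 · 3.36916 ≈ 729085.38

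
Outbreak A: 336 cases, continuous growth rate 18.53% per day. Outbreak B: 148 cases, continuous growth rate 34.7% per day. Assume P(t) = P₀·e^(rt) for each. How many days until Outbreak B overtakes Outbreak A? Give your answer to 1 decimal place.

t ≈ 5.1 days

336·e^(0.1853t) = 148·e^(0.347t)
336/148 = e^((0.347 − 0.1853)t) → ln(2.27027) = 0.1617·t
t = 0.8199 / 0.1617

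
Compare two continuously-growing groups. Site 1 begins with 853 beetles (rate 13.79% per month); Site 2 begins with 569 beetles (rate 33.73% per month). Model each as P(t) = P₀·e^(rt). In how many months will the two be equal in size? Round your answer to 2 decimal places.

t ≈ 2.03 months

853·e^(0.1379t) = 569·e^(0.3373t)
853/569 = e^((0.3373 − 0.1379)t) → ln(1.49912) = 0.1994·t
t = 0.40488 / 0.1994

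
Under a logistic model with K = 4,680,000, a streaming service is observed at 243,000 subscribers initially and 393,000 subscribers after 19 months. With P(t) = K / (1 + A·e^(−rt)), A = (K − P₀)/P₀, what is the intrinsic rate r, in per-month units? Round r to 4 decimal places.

A = (4680000 − 243000)/243000 = 18.25926
393000 = 4680000/(1 + 18.25926·e^(−r·19)) → e^(−19r) = (11.9084 − 1)/18.25926 = 0.597417
r = −ln(0.597417)/19 = 0.51514/19

r ≈ 0.0271 per month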